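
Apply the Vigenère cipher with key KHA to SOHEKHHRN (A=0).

Repeat the key across the message: KHAKHAKHA
S(18)+K(10): 28≡2 → C
O(14)+H(7): 21 → V
H(7)+A(0): 7 → H
E(4)+K(10): 14 → O
K(10)+H(7): 17 → R
H(7)+A(0): 7 → H
H(7)+K(10): 17 → R
R(17)+H(7): 24 → Y
N(13)+A(0): 13 → N

CVHORHRYN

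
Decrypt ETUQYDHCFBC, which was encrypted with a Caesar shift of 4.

APQMUZDYBXY

E(4): 4−4=0 → A
T(19): 19−4=15 → P
U(20): 20−4=16 → Q
Q(16): 16−4=12 → M
Y(24): 24−4=20 → U
D(3): 3−4=-1≡25 → Z
H(7): 7−4=3 → D
C(2): 2−4=-2≡24 → Y
F(5): 5−4=1 → B
B(1): 1−4=-3≡23 → X
C(2): 2−4=-2≡24 → Y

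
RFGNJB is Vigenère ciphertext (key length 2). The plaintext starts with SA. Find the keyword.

Subtract each crib letter from the matching ciphertext letter (mod 26):
R(17)−S(18)=-1≡25 → Z
F(5)−A(0)=5 → F

ZF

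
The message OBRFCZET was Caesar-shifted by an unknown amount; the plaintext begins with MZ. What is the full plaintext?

MZPDAXCR

From the crib: O(14)−M(12)=2, so the shift is 2.
Subtract 2 from each ciphertext letter:
O(14): 14−2=12 → M
B(1): 1−2=-1≡25 → Z
R(17): 17−2=15 → P
F(5): 5−2=3 → D
C(2): 2−2=0 → A
Z(25): 25−2=23 → X
E(4): 4−2=2 → C
T(19): 19−2=17 → R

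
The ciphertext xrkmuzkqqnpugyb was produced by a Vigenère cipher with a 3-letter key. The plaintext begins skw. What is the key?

fho

Subtract each crib letter from the matching ciphertext letter (mod 26):
x(23)−s(18)=5 → f
r(17)−k(10)=7 → h
k(10)−w(22)=-12≡14 → o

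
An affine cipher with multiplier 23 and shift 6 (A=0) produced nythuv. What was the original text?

The inverse of 23 mod 26 is 17, since 23·17=391≡1. Apply D(y)=17·(y−6) mod 26:
n(13): 17·(13−6)=119≡15 → p
y(24): 17·(24−6)=306≡20 → u
t(19): 17·(19−6)=221≡13 → n
h(7): 17·(7−6)=17 → r
u(20): 17·(20−6)=238≡4 → e
v(21): 17·(21−6)=255≡21 → v

punrev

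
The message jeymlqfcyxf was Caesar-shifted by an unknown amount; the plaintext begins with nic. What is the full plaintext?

From the crib: j(9)−n(13)=-4≡22, so the shift is 22.
Subtract 22 from each ciphertext letter:
j(9): 9−22=-13≡13 → n
e(4): 4−22=-18≡8 → i
y(24): 24−22=2 → c
m(12): 12−22=-10≡16 → q
l(11): 11−22=-11≡15 → p
q(16): 16−22=-6≡20 → u
f(5): 5−22=-17≡9 → j
c(2): 2−22=-20≡6 → g
y(24): 24−22=2 → c
x(23): 23−22=1 → b
f(5): 5−22=-17≡9 → j

nicqpujgcbj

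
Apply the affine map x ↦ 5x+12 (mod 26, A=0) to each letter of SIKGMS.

S(18): 5·18+12=102≡24 → Y
I(8): 5·8+12=52≡0 → A
K(10): 5·10+12=62≡10 → K
G(6): 5·6+12=42≡16 → Q
M(12): 5·12+12=72≡20 → U
S(18): 5·18+12=102≡24 → Y

YAKQUY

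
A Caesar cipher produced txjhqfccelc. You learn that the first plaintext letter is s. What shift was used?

1

From the crib: t(19)−s(18)=1, so the shift is 1.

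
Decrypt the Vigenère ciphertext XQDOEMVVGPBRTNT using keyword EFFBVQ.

TLYNJWRQBOGBPIO

Repeat the key across the ciphertext: EFFBVQEFFBVQEFF
X(23)−E(4): 19 → T
Q(16)−F(5): 11 → L
D(3)−F(5): -2≡24 → Y
O(14)−B(1): 13 → N
E(4)−V(21): -17≡9 → J
M(12)−Q(16): -4≡22 → W
V(21)−E(4): 17 → R
V(21)−F(5): 16 → Q
G(6)−F(5): 1 → B
P(15)−B(1): 14 → O
B(1)−V(21): -20≡6 → G
R(17)−Q(16): 1 → B
T(19)−E(4): 15 → P
N(13)−F(5): 8 → I
T(19)−F(5): 14 → O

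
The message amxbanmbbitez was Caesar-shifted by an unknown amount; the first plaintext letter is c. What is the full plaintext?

cozdcpoddkvgb

From the crib: a(0)−c(2)=-2≡24, so the shift is 24.
Subtract 24 from each ciphertext letter:
a(0): 0−24=-24≡2 → c
m(12): 12−24=-12≡14 → o
x(23): 23−24=-1≡25 → z
b(1): 1−24=-23≡3 → d
a(0): 0−24=-24≡2 → c
n(13): 13−24=-11≡15 → p
m(12): 12−24=-12≡14 → o
b(1): 1−24=-23≡3 → d
b(1): 1−24=-23≡3 → d
i(8): 8−24=-16≡10 → k
t(19): 19−24=-5≡21 → v
e(4): 4−24=-20≡6 → g
z(25): 25−24=1 → b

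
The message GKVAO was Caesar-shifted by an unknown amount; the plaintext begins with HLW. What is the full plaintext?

HLWBP

From the crib: G(6)−H(7)=-1≡25, so the shift is 25.
Subtract 25 from each ciphertext letter:
G(6): 6−25=-19≡7 → H
K(10): 10−25=-15≡11 → L
V(21): 21−25=-4≡22 → W
A(0): 0−25=-25≡1 → B
O(14): 14−25=-11≡15 → P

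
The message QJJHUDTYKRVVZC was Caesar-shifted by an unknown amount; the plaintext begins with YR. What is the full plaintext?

From the crib: Q(16)−Y(24)=-8≡18, so the shift is 18.
Subtract 18 from each ciphertext letter:
Q(16): 16−18=-2≡24 → Y
J(9): 9−18=-9≡17 → R
J(9): 9−18=-9≡17 → R
H(7): 7−18=-11≡15 → P
U(20): 20−18=2 → C
D(3): 3−18=-15≡11 → L
T(19): 19−18=1 → B
Y(24): 24−18=6 → G
K(10): 10−18=-8≡18 → S
R(17): 17−18=-1≡25 → Z
V(21): 21−18=3 → D
V(21): 21−18=3 → D
Z(25): 25−18=7 → H
C(2): 2−18=-16≡10 → K

YRRPCLBGSZDDHK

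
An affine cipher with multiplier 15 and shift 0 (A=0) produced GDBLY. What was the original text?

QVHZM

The inverse of 15 mod 26 is 7, since 15·7=105≡1. Apply D(y)=7·(y−0) mod 26:
G(6): 7·(6−0)=42≡16 → Q
D(3): 7·(3−0)=21 → V
B(1): 7·(1−0)=7 → H
L(11): 7·(11−0)=77≡25 → Z
Y(24): 7·(24−0)=168≡12 → M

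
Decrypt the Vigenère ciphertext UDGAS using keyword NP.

HOTLF

Repeat the key across the ciphertext: NPNPN
U(20)−N(13): 7 → H
D(3)−P(15): -12≡14 → O
G(6)−N(13): -7≡19 → T
A(0)−P(15): -15≡11 → L
S(18)−N(13): 5 → F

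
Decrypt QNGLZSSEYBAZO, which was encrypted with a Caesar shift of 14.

Q(16): 16−14=2 → C
N(13): 13−14=-1≡25 → Z
G(6): 6−14=-8≡18 → S
L(11): 11−14=-3≡23 → X
Z(25): 25−14=11 → L
S(18): 18−14=4 → E
S(18): 18−14=4 → E
E(4): 4−14=-10≡16 → Q
Y(24): 24−14=10 → K
B(1): 1−14=-13≡13 → N
A(0): 0−14=-14≡12 → M
Z(25): 25−14=11 → L
O(14): 14−14=0 → A

CZSXLEEQKNMLA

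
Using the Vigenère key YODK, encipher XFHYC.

Repeat the key across the message: YODKY
X(23)+Y(24): 47≡21 → V
F(5)+O(14): 19 → T
H(7)+D(3): 10 → K
Y(24)+K(10): 34≡8 → I
C(2)+Y(24): 26≡0 → A

VTKIA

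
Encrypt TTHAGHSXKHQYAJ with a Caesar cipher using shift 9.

CCQJPQBGTQZHJS

T(19): 19+9=28≡2 → C
T(19): 19+9=28≡2 → C
H(7): 7+9=16 → Q
A(0): 0+9=9 → J
G(6): 6+9=15 → P
H(7): 7+9=16 → Q
S(18): 18+9=27≡1 → B
X(23): 23+9=32≡6 → G
K(10): 10+9=19 → T
H(7): 7+9=16 → Q
Q(16): 16+9=25 → Z
Y(24): 24+9=33≡7 → H
A(0): 0+9=9 → J
J(9): 9+9=18 → S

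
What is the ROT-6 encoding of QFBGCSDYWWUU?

Q(16): 16+6=22 → W
F(5): 5+6=11 → L
B(1): 1+6=7 → H
G(6): 6+6=12 → M
C(2): 2+6=8 → I
S(18): 18+6=24 → Y
D(3): 3+6=9 → J
Y(24): 24+6=30≡4 → E
W(22): 22+6=28≡2 → C
W(22): 22+6=28≡2 → C
U(20): 20+6=26≡0 → A
U(20): 20+6=26≡0 → A

WLHMIYJECCAA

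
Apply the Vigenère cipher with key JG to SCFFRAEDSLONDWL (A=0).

Repeat the key across the message: JGJGJGJGJGJGJGJ
S(18)+J(9): 27≡1 → B
C(2)+G(6): 8 → I
F(5)+J(9): 14 → O
F(5)+G(6): 11 → L
R(17)+J(9): 26≡0 → A
A(0)+G(6): 6 → G
E(4)+J(9): 13 → N
D(3)+G(6): 9 → J
S(18)+J(9): 27≡1 → B
L(11)+G(6): 17 → R
O(14)+J(9): 23 → X
N(13)+G(6): 19 → T
D(3)+J(9): 12 → M
W(22)+G(6): 28≡2 → C
L(11)+J(9): 20 → U

BIOLAGNJBRXTMCU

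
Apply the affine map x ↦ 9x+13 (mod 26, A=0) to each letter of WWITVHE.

W(22): 9·22+13=211≡3 → D
W(22): 9·22+13=211≡3 → D
I(8): 9·8+13=85≡7 → H
T(19): 9·19+13=184≡2 → C
V(21): 9·21+13=202≡20 → U
H(7): 9·7+13=76≡24 → Y
E(4): 9·4+13=49≡23 → X

DDHCUYX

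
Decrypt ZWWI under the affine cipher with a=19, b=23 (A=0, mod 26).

The inverse of 19 mod 26 is 11, since 19·11=209≡1. Apply D(y)=11·(y−23) mod 26:
Z(25): 11·(25−23)=22 → W
W(22): 11·(22−23)=-11≡15 → P
W(22): 11·(22−23)=-11≡15 → P
I(8): 11·(8−23)=-165≡17 → R

WPPR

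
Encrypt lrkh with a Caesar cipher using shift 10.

l(11): 11+10=21 → v
r(17): 17+10=27≡1 → b
k(10): 10+10=20 → u
h(7): 7+10=17 → r

vbur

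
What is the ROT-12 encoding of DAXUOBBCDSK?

PMJGANNOPEW

D(3): 3+12=15 → P
A(0): 0+12=12 → M
X(23): 23+12=35≡9 → J
U(20): 20+12=32≡6 → G
O(14): 14+12=26≡0 → A
B(1): 1+12=13 → N
B(1): 1+12=13 → N
C(2): 2+12=14 → O
D(3): 3+12=15 → P
S(18): 18+12=30≡4 → E
K(10): 10+12=22 → W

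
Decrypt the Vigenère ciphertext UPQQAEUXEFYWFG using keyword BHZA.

Repeat the key across the ciphertext: BHZABHZABHZABH
U(20)−B(1): 19 → T
P(15)−H(7): 8 → I
Q(16)−Z(25): -9≡17 → R
Q(16)−A(0): 16 → Q
A(0)−B(1): -1≡25 → Z
E(4)−H(7): -3≡23 → X
U(20)−Z(25): -5≡21 → V
X(23)−A(0): 23 → X
E(4)−B(1): 3 → D
F(5)−H(7): -2≡24 → Y
Y(24)−Z(25): -1≡25 → Z
W(22)−A(0): 22 → W
F(5)−B(1): 4 → E
G(6)−H(7): -1≡25 → Z

TIRQZXVXDYZWEZ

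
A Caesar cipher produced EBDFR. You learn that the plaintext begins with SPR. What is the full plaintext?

SPRTF

From the crib: E(4)−S(18)=-14≡12, so the shift is 12.
Subtract 12 from each ciphertext letter:
E(4): 4−12=-8≡18 → S
B(1): 1−12=-11≡15 → P
D(3): 3−12=-9≡17 → R
F(5): 5−12=-7≡19 → T
R(17): 17−12=5 → F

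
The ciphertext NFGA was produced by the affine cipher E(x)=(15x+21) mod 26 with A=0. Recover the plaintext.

WSZJ

The inverse of 15 mod 26 is 7, since 15·7=105≡1. Apply D(y)=7·(y−21) mod 26:
N(13): 7·(13−21)=-56≡22 → W
F(5): 7·(5−21)=-112≡18 → S
G(6): 7·(6−21)=-105≡25 → Z
A(0): 7·(0−21)=-147≡9 → J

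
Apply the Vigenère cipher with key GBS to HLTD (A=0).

Repeat the key across the message: GBSG
H(7)+G(6): 13 → N
L(11)+B(1): 12 → M
T(19)+S(18): 37≡11 → L
D(3)+G(6): 9 → J

NMLJ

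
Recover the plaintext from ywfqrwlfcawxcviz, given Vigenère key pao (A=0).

jwrbriwfolwjnvuk

Repeat the key across the ciphertext: paopaopaopaopaop
y(24)−p(15): 9 → j
w(22)−a(0): 22 → w
f(5)−o(14): -9≡17 → r
q(16)−p(15): 1 → b
r(17)−a(0): 17 → r
w(22)−o(14): 8 → i
l(11)−p(15): -4≡22 → w
f(5)−a(0): 5 → f
c(2)−o(14): -12≡14 → o
a(0)−p(15): -15≡11 → l
w(22)−a(0): 22 → w
x(23)−o(14): 9 → j
c(2)−p(15): -13≡13 → n
v(21)−a(0): 21 → v
i(8)−o(14): -6≡20 → u
z(25)−p(15): 10 → k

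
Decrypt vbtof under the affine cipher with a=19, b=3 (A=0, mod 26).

The inverse of 19 mod 26 is 11, since 19·11=209≡1. Apply D(y)=11·(y−3) mod 26:
v(21): 11·(21−3)=198≡16 → q
b(1): 11·(1−3)=-22≡4 → e
t(19): 11·(19−3)=176≡20 → u
o(14): 11·(14−3)=121≡17 → r
f(5): 11·(5−3)=22 → w

qeurw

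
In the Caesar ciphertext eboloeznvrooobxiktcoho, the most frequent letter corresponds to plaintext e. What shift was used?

10

The most frequent ciphertext letter is o (appears 7 times).
o is position 14; e is position 4.
Shift = 10.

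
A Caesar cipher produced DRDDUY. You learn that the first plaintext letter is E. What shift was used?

From the crib: D(3)−E(4)=-1≡25, so the shift is 25.

25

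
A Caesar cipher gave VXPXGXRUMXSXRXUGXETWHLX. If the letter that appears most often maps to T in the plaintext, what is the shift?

4

The most frequent ciphertext letter is X (appears 8 times).
X is position 23; T is position 19.
Shift = 4.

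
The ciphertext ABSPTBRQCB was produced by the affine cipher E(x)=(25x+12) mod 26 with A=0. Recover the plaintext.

MLUXTLVWKL

The inverse of 25 mod 26 is 25, since 25·25=625≡1. Apply D(y)=25·(y−12) mod 26:
A(0): 25·(0−12)=-300≡12 → M
B(1): 25·(1−12)=-275≡11 → L
S(18): 25·(18−12)=150≡20 → U
P(15): 25·(15−12)=75≡23 → X
T(19): 25·(19−12)=175≡19 → T
B(1): 25·(1−12)=-275≡11 → L
R(17): 25·(17−12)=125≡21 → V
Q(16): 25·(16−12)=100≡22 → W
C(2): 25·(2−12)=-250≡10 → K
B(1): 25·(1−12)=-275≡11 → L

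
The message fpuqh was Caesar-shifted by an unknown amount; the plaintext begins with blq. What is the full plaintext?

From the crib: f(5)−b(1)=4, so the shift is 4.
Subtract 4 from each ciphertext letter:
f(5): 5−4=1 → b
p(15): 15−4=11 → l
u(20): 20−4=16 → q
q(16): 16−4=12 → m
h(7): 7−4=3 → d

blqmd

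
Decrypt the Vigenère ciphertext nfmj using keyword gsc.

Repeat the key across the ciphertext: gscg
n(13)−g(6): 7 → h
f(5)−s(18): -13≡13 → n
m(12)−c(2): 10 → k
j(9)−g(6): 3 → d

hnkd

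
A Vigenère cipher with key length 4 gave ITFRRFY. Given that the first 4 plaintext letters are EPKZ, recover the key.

Subtract each crib letter from the matching ciphertext letter (mod 26):
I(8)−E(4)=4 → E
T(19)−P(15)=4 → E
F(5)−K(10)=-5≡21 → V
R(17)−Z(25)=-8≡18 → S

EEVS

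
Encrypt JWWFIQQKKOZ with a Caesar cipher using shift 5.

J(9): 9+5=14 → O
W(22): 22+5=27≡1 → B
W(22): 22+5=27≡1 → B
F(5): 5+5=10 → K
I(8): 8+5=13 → N
Q(16): 16+5=21 → V
Q(16): 16+5=21 → V
K(10): 10+5=15 → P
K(10): 10+5=15 → P
O(14): 14+5=19 → T
Z(25): 25+5=30≡4 → E

OBBKNVVPPTE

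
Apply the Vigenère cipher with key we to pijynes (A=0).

Repeat the key across the message: wewewew
p(15)+w(22): 37≡11 → l
i(8)+e(4): 12 → m
j(9)+w(22): 31≡5 → f
y(24)+e(4): 28≡2 → c
n(13)+w(22): 35≡9 → j
e(4)+e(4): 8 → i
s(18)+w(22): 40≡14 → o

lmfcjio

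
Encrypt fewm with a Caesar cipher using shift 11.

f(5): 5+11=16 → q
e(4): 4+11=15 → p
w(22): 22+11=33≡7 → h
m(12): 12+11=23 → x

qphx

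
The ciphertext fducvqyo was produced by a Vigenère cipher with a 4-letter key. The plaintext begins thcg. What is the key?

mwsw

Subtract each crib letter from the matching ciphertext letter (mod 26):
f(5)−t(19)=-14≡12 → m
d(3)−h(7)=-4≡22 → w
u(20)−c(2)=18 → s
c(2)−g(6)=-4≡22 → w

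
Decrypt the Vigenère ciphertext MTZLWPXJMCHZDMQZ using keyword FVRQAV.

HYIVWUSOVMHEYRZJ

Repeat the key across the ciphertext: FVRQAVFVRQAVFVRQ
M(12)−F(5): 7 → H
T(19)−V(21): -2≡24 → Y
Z(25)−R(17): 8 → I
L(11)−Q(16): -5≡21 → V
W(22)−A(0): 22 → W
P(15)−V(21): -6≡20 → U
X(23)−F(5): 18 → S
J(9)−V(21): -12≡14 → O
M(12)−R(17): -5≡21 → V
C(2)−Q(16): -14≡12 → M
H(7)−A(0): 7 → H
Z(25)−V(21): 4 → E
D(3)−F(5): -2≡24 → Y
M(12)−V(21): -9≡17 → R
Q(16)−R(17): -1≡25 → Z
Z(25)−Q(16): 9 → J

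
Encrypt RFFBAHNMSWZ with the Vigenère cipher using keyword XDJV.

OIOWXKWHPZI

Repeat the key across the message: XDJVXDJVXDJ
R(17)+X(23): 40≡14 → O
F(5)+D(3): 8 → I
F(5)+J(9): 14 → O
B(1)+V(21): 22 → W
A(0)+X(23): 23 → X
H(7)+D(3): 10 → K
N(13)+J(9): 22 → W
M(12)+V(21): 33≡7 → H
S(18)+X(23): 41≡15 → P
W(22)+D(3): 25 → Z
Z(25)+J(9): 34≡8 → I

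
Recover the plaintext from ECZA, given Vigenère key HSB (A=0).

XKYT

Repeat the key across the ciphertext: HSBH
E(4)−H(7): -3≡23 → X
C(2)−S(18): -16≡10 → K
Z(25)−B(1): 24 → Y
A(0)−H(7): -7≡19 → T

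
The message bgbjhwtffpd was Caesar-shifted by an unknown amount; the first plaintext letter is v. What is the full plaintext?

vavdbqnzzjx

From the crib: b(1)−v(21)=-20≡6, so the shift is 6.
Subtract 6 from each ciphertext letter:
b(1): 1−6=-5≡21 → v
g(6): 6−6=0 → a
b(1): 1−6=-5≡21 → v
j(9): 9−6=3 → d
h(7): 7−6=1 → b
w(22): 22−6=16 → q
t(19): 19−6=13 → n
f(5): 5−6=-1≡25 → z
f(5): 5−6=-1≡25 → z
p(15): 15−6=9 → j
d(3): 3−6=-3≡23 → x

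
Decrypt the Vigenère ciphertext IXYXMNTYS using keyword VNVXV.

NKDARSGDV

Repeat the key across the ciphertext: VNVXVVNVX
I(8)−V(21): -13≡13 → N
X(23)−N(13): 10 → K
Y(24)−V(21): 3 → D
X(23)−X(23): 0 → A
M(12)−V(21): -9≡17 → R
N(13)−V(21): -8≡18 → S
T(19)−N(13): 6 → G
Y(24)−V(21): 3 → D
S(18)−X(23): -5≡21 → V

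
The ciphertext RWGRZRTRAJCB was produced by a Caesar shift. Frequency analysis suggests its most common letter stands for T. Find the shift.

The most frequent ciphertext letter is R (appears 4 times).
R is position 17; T is position 19.
Shift = -2≡24.

24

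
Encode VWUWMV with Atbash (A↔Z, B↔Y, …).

EDFDNE

V(21) → E(4)
W(22) → D(3)
U(20) → F(5)
W(22) → D(3)
M(12) → N(13)
V(21) → E(4)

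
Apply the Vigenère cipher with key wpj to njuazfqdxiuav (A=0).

jydwoomsgejjr

Repeat the key across the message: wpjwpjwpjwpjw
n(13)+w(22): 35≡9 → j
j(9)+p(15): 24 → y
u(20)+j(9): 29≡3 → d
a(0)+w(22): 22 → w
z(25)+p(15): 40≡14 → o
f(5)+j(9): 14 → o
q(16)+w(22): 38≡12 → m
d(3)+p(15): 18 → s
x(23)+j(9): 32≡6 → g
i(8)+w(22): 30≡4 → e
u(20)+p(15): 35≡9 → j
a(0)+j(9): 9 → j
v(21)+w(22): 43≡17 → r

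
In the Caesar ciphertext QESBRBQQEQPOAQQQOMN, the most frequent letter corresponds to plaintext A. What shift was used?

16

The most frequent ciphertext letter is Q (appears 7 times).
Q is position 16; A is position 0.
Shift = 16.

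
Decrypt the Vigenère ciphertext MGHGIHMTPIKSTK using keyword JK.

DWYWZXDJGYBIKA

Repeat the key across the ciphertext: JKJKJKJKJKJKJK
M(12)−J(9): 3 → D
G(6)−K(10): -4≡22 → W
H(7)−J(9): -2≡24 → Y
G(6)−K(10): -4≡22 → W
I(8)−J(9): -1≡25 → Z
H(7)−K(10): -3≡23 → X
M(12)−J(9): 3 → D
T(19)−K(10): 9 → J
P(15)−J(9): 6 → G
I(8)−K(10): -2≡24 → Y
K(10)−J(9): 1 → B
S(18)−K(10): 8 → I
T(19)−J(9): 10 → K
K(10)−K(10): 0 → A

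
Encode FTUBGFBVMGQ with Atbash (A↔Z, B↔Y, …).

F(5) → U(20)
T(19) → G(6)
U(20) → F(5)
B(1) → Y(24)
G(6) → T(19)
F(5) → U(20)
B(1) → Y(24)
V(21) → E(4)
M(12) → N(13)
G(6) → T(19)
Q(16) → J(9)

UGFYTUYENTJ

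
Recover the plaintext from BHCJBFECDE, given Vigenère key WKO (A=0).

FXONRRISPI

Repeat the key across the ciphertext: WKOWKOWKOW
B(1)−W(22): -21≡5 → F
H(7)−K(10): -3≡23 → X
C(2)−O(14): -12≡14 → O
J(9)−W(22): -13≡13 → N
B(1)−K(10): -9≡17 → R
F(5)−O(14): -9≡17 → R
E(4)−W(22): -18≡8 → I
C(2)−K(10): -8≡18 → S
D(3)−O(14): -11≡15 → P
E(4)−W(22): -18≡8 → I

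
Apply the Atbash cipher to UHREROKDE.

U(20) → F(5)
H(7) → S(18)
R(17) → I(8)
E(4) → V(21)
R(17) → I(8)
O(14) → L(11)
K(10) → P(15)
D(3) → W(22)
E(4) → V(21)

FSIVILPWV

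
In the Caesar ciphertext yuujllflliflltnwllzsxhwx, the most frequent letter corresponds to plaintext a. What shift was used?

The most frequent ciphertext letter is l (appears 8 times).
l is position 11; a is position 0.
Shift = 11.

11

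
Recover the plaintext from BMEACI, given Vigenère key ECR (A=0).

Repeat the key across the ciphertext: ECRECR
B(1)−E(4): -3≡23 → X
M(12)−C(2): 10 → K
E(4)−R(17): -13≡13 → N
A(0)−E(4): -4≡22 → W
C(2)−C(2): 0 → A
I(8)−R(17): -9≡17 → R

XKNWAR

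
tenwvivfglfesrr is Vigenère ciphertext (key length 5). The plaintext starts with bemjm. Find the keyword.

sabnj

Subtract each crib letter from the matching ciphertext letter (mod 26):
t(19)−b(1)=18 → s
e(4)−e(4)=0 → a
n(13)−m(12)=1 → b
w(22)−j(9)=13 → n
v(21)−m(12)=9 → j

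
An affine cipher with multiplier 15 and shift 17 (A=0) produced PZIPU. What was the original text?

The inverse of 15 mod 26 is 7, since 15·7=105≡1. Apply D(y)=7·(y−17) mod 26:
P(15): 7·(15−17)=-14≡12 → M
Z(25): 7·(25−17)=56≡4 → E
I(8): 7·(8−17)=-63≡15 → P
P(15): 7·(15−17)=-14≡12 → M
U(20): 7·(20−17)=21 → V

MEPMV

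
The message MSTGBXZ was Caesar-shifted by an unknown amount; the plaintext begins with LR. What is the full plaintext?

LRSFAWY

From the crib: M(12)−L(11)=1, so the shift is 1.
Subtract 1 from each ciphertext letter:
M(12): 12−1=11 → L
S(18): 18−1=17 → R
T(19): 19−1=18 → S
G(6): 6−1=5 → F
B(1): 1−1=0 → A
X(23): 23−1=22 → W
Z(25): 25−1=24 → Y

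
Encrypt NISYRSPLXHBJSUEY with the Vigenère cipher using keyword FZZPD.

Repeat the key across the message: FZZPDFZZPDFZZPDF
N(13)+F(5): 18 → S
I(8)+Z(25): 33≡7 → H
S(18)+Z(25): 43≡17 → R
Y(24)+P(15): 39≡13 → N
R(17)+D(3): 20 → U
S(18)+F(5): 23 → X
P(15)+Z(25): 40≡14 → O
L(11)+Z(25): 36≡10 → K
X(23)+P(15): 38≡12 → M
H(7)+D(3): 10 → K
B(1)+F(5): 6 → G
J(9)+Z(25): 34≡8 → I
S(18)+Z(25): 43≡17 → R
U(20)+P(15): 35≡9 → J
E(4)+D(3): 7 → H
Y(24)+F(5): 29≡3 → D

SHRNUXOKMKGIRJHD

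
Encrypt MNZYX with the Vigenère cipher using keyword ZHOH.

Repeat the key across the message: ZHOHZ
M(12)+Z(25): 37≡11 → L
N(13)+H(7): 20 → U
Z(25)+O(14): 39≡13 → N
Y(24)+H(7): 31≡5 → F
X(23)+Z(25): 48≡22 → W

LUNFW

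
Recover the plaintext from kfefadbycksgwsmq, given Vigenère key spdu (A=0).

Repeat the key across the ciphertext: spduspduspduspdu
k(10)−s(18): -8≡18 → s
f(5)−p(15): -10≡16 → q
e(4)−d(3): 1 → b
f(5)−u(20): -15≡11 → l
a(0)−s(18): -18≡8 → i
d(3)−p(15): -12≡14 → o
b(1)−d(3): -2≡24 → y
y(24)−u(20): 4 → e
c(2)−s(18): -16≡10 → k
k(10)−p(15): -5≡21 → v
s(18)−d(3): 15 → p
g(6)−u(20): -14≡12 → m
w(22)−s(18): 4 → e
s(18)−p(15): 3 → d
m(12)−d(3): 9 → j
q(16)−u(20): -4≡22 → w

sqblioyekvpmedjw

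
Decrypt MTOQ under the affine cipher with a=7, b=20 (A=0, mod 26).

KLOS

The inverse of 7 mod 26 is 15, since 7·15=105≡1. Apply D(y)=15·(y−20) mod 26:
M(12): 15·(12−20)=-120≡10 → K
T(19): 15·(19−20)=-15≡11 → L
O(14): 15·(14−20)=-90≡14 → O
Q(16): 15·(16−20)=-60≡18 → S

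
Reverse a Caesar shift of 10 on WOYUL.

W(22): 22−10=12 → M
O(14): 14−10=4 → E
Y(24): 24−10=14 → O
U(20): 20−10=10 → K
L(11): 11−10=1 → B

MEOKB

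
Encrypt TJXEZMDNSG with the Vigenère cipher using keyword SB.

LKPFRNVOKH

Repeat the key across the message: SBSBSBSBSB
T(19)+S(18): 37≡11 → L
J(9)+B(1): 10 → K
X(23)+S(18): 41≡15 → P
E(4)+B(1): 5 → F
Z(25)+S(18): 43≡17 → R
M(12)+B(1): 13 → N
D(3)+S(18): 21 → V
N(13)+B(1): 14 → O
S(18)+S(18): 36≡10 → K
G(6)+B(1): 7 → H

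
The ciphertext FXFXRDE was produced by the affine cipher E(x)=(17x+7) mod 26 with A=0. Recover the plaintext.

GEGEWMJ

The inverse of 17 mod 26 is 23, since 17·23=391≡1. Apply D(y)=23·(y−7) mod 26:
F(5): 23·(5−7)=-46≡6 → G
X(23): 23·(23−7)=368≡4 → E
F(5): 23·(5−7)=-46≡6 → G
X(23): 23·(23−7)=368≡4 → E
R(17): 23·(17−7)=230≡22 → W
D(3): 23·(3−7)=-92≡12 → M
E(4): 23·(4−7)=-69≡9 → J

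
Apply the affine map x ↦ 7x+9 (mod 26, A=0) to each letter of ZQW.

CRH

Z(25): 7·25+9=184≡2 → C
Q(16): 7·16+9=121≡17 → R
W(22): 7·22+9=163≡7 → H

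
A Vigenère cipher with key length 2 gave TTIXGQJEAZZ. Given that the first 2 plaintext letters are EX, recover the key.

Subtract each crib letter from the matching ciphertext letter (mod 26):
T(19)−E(4)=15 → P
T(19)−X(23)=-4≡22 → W

PW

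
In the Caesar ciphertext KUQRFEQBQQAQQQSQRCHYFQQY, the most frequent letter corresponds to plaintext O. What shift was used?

The most frequent ciphertext letter is Q (appears 10 times).
Q is position 16; O is position 14.
Shift = 2.

2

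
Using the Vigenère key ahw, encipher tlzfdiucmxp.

tsvfkeujixw

Repeat the key across the message: ahwahwahwah
t(19)+a(0): 19 → t
l(11)+h(7): 18 → s
z(25)+w(22): 47≡21 → v
f(5)+a(0): 5 → f
d(3)+h(7): 10 → k
i(8)+w(22): 30≡4 → e
u(20)+a(0): 20 → u
c(2)+h(7): 9 → j
m(12)+w(22): 34≡8 → i
x(23)+a(0): 23 → x
p(15)+h(7): 22 → w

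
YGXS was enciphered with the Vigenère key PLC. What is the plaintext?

Repeat the key across the ciphertext: PLCP
Y(24)−P(15): 9 → J
G(6)−L(11): -5≡21 → V
X(23)−C(2): 21 → V
S(18)−P(15): 3 → D

JVVD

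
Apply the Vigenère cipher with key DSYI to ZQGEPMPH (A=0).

CIEMSENP

Repeat the key across the message: DSYIDSYI
Z(25)+D(3): 28≡2 → C
Q(16)+S(18): 34≡8 → I
G(6)+Y(24): 30≡4 → E
E(4)+I(8): 12 → M
P(15)+D(3): 18 → S
M(12)+S(18): 30≡4 → E
P(15)+Y(24): 39≡13 → N
H(7)+I(8): 15 → P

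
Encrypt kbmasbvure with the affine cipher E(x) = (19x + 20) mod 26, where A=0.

k(10): 19·10+20=210≡2 → c
b(1): 19·1+20=39≡13 → n
m(12): 19·12+20=248≡14 → o
a(0): 19·0+20=20 → u
s(18): 19·18+20=362≡24 → y
b(1): 19·1+20=39≡13 → n
v(21): 19·21+20=419≡3 → d
u(20): 19·20+20=400≡10 → k
r(17): 19·17+20=343≡5 → f
e(4): 19·4+20=96≡18 → s

cnouyndkfs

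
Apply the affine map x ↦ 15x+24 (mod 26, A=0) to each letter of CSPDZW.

CIPRJQ

C(2): 15·2+24=54≡2 → C
S(18): 15·18+24=294≡8 → I
P(15): 15·15+24=249≡15 → P
D(3): 15·3+24=69≡17 → R
Z(25): 15·25+24=399≡9 → J
W(22): 15·22+24=354≡16 → Q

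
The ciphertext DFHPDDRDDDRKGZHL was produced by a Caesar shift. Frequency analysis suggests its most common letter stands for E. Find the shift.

The most frequent ciphertext letter is D (appears 6 times).
D is position 3; E is position 4.
Shift = -1≡25.

25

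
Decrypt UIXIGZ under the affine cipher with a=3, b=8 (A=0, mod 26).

The inverse of 3 mod 26 is 9, since 3·9=27≡1. Apply D(y)=9·(y−8) mod 26:
U(20): 9·(20−8)=108≡4 → E
I(8): 9·(8−8)=0 → A
X(23): 9·(23−8)=135≡5 → F
I(8): 9·(8−8)=0 → A
G(6): 9·(6−8)=-18≡8 → I
Z(25): 9·(25−8)=153≡23 → X

EAFAIX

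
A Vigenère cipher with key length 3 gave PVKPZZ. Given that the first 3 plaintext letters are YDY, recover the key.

RSM

Subtract each crib letter from the matching ciphertext letter (mod 26):
P(15)−Y(24)=-9≡17 → R
V(21)−D(3)=18 → S
K(10)−Y(24)=-14≡12 → M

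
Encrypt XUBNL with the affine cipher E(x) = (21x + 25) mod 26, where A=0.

ODUMW

X(23): 21·23+25=508≡14 → O
U(20): 21·20+25=445≡3 → D
B(1): 21·1+25=46≡20 → U
N(13): 21·13+25=298≡12 → M
L(11): 21·11+25=256≡22 → W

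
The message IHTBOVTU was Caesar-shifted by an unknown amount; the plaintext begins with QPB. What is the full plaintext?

QPBJWDBC

From the crib: I(8)−Q(16)=-8≡18, so the shift is 18.
Subtract 18 from each ciphertext letter:
I(8): 8−18=-10≡16 → Q
H(7): 7−18=-11≡15 → P
T(19): 19−18=1 → B
B(1): 1−18=-17≡9 → J
O(14): 14−18=-4≡22 → W
V(21): 21−18=3 → D
T(19): 19−18=1 → B
U(20): 20−18=2 → C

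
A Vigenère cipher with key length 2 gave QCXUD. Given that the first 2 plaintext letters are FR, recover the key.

Subtract each crib letter from the matching ciphertext letter (mod 26):
Q(16)−F(5)=11 → L
C(2)−R(17)=-15≡11 → L

LL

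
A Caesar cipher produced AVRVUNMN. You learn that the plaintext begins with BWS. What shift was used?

From the crib: A(0)−B(1)=-1≡25, so the shift is 25.

25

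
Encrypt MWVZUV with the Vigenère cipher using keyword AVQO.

Repeat the key across the message: AVQOAV
M(12)+A(0): 12 → M
W(22)+V(21): 43≡17 → R
V(21)+Q(16): 37≡11 → L
Z(25)+O(14): 39≡13 → N
U(20)+A(0): 20 → U
V(21)+V(21): 42≡16 → Q

MRLNUQ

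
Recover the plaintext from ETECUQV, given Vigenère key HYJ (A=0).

Repeat the key across the ciphertext: HYJHYJH
E(4)−H(7): -3≡23 → X
T(19)−Y(24): -5≡21 → V
E(4)−J(9): -5≡21 → V
C(2)−H(7): -5≡21 → V
U(20)−Y(24): -4≡22 → W
Q(16)−J(9): 7 → H
V(21)−H(7): 14 → O

XVVVWHO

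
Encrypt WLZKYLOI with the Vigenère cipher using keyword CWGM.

Repeat the key across the message: CWGMCWGM
W(22)+C(2): 24 → Y
L(11)+W(22): 33≡7 → H
Z(25)+G(6): 31≡5 → F
K(10)+M(12): 22 → W
Y(24)+C(2): 26≡0 → A
L(11)+W(22): 33≡7 → H
O(14)+G(6): 20 → U
I(8)+M(12): 20 → U

YHFWAHUU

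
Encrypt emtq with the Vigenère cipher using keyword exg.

Repeat the key across the message: exge
e(4)+e(4): 8 → i
m(12)+x(23): 35≡9 → j
t(19)+g(6): 25 → z
q(16)+e(4): 20 → u

ijzu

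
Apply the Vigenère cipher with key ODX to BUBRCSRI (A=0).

Repeat the key across the message: ODXODXOD
B(1)+O(14): 15 → P
U(20)+D(3): 23 → X
B(1)+X(23): 24 → Y
R(17)+O(14): 31≡5 → F
C(2)+D(3): 5 → F
S(18)+X(23): 41≡15 → P
R(17)+O(14): 31≡5 → F
I(8)+D(3): 11 → L

PXYFFPFL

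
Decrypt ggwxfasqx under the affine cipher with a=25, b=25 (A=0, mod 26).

ttdcuzhjc

The inverse of 25 mod 26 is 25, since 25·25=625≡1. Apply D(y)=25·(y−25) mod 26:
g(6): 25·(6−25)=-475≡19 → t
g(6): 25·(6−25)=-475≡19 → t
w(22): 25·(22−25)=-75≡3 → d
x(23): 25·(23−25)=-50≡2 → c
f(5): 25·(5−25)=-500≡20 → u
a(0): 25·(0−25)=-625≡25 → z
s(18): 25·(18−25)=-175≡7 → h
q(16): 25·(16−25)=-225≡9 → j
x(23): 25·(23−25)=-50≡2 → c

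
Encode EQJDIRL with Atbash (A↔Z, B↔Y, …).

E(4) → V(21)
Q(16) → J(9)
J(9) → Q(16)
D(3) → W(22)
I(8) → R(17)
R(17) → I(8)
L(11) → O(14)

VJQWRIO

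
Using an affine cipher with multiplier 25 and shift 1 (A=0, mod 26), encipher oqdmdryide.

nlypykdtyx

o(14): 25·14+1=351≡13 → n
q(16): 25·16+1=401≡11 → l
d(3): 25·3+1=76≡24 → y
m(12): 25·12+1=301≡15 → p
d(3): 25·3+1=76≡24 → y
r(17): 25·17+1=426≡10 → k
y(24): 25·24+1=601≡3 → d
i(8): 25·8+1=201≡19 → t
d(3): 25·3+1=76≡24 → y
e(4): 25·4+1=101≡23 → x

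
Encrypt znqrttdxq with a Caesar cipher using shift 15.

z(25): 25+15=40≡14 → o
n(13): 13+15=28≡2 → c
q(16): 16+15=31≡5 → f
r(17): 17+15=32≡6 → g
t(19): 19+15=34≡8 → i
t(19): 19+15=34≡8 → i
d(3): 3+15=18 → s
x(23): 23+15=38≡12 → m
q(16): 16+15=31≡5 → f

ocfgiismf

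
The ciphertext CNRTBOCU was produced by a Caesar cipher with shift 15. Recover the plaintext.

C(2): 2−15=-13≡13 → N
N(13): 13−15=-2≡24 → Y
R(17): 17−15=2 → C
T(19): 19−15=4 → E
B(1): 1−15=-14≡12 → M
O(14): 14−15=-1≡25 → Z
C(2): 2−15=-13≡13 → N
U(20): 20−15=5 → F

NYCEMZNF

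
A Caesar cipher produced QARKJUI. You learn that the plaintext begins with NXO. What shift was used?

3

From the crib: Q(16)−N(13)=3, so the shift is 3.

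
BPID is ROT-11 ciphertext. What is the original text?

QEXS

B(1): 1−11=-10≡16 → Q
P(15): 15−11=4 → E
I(8): 8−11=-3≡23 → X
D(3): 3−11=-8≡18 → S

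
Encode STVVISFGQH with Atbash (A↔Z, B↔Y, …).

S(18) → H(7)
T(19) → G(6)
V(21) → E(4)
V(21) → E(4)
I(8) → R(17)
S(18) → H(7)
F(5) → U(20)
G(6) → T(19)
Q(16) → J(9)
H(7) → S(18)

HGEERHUTJS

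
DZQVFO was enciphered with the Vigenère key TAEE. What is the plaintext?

Repeat the key across the ciphertext: TAEETA
D(3)−T(19): -16≡10 → K
Z(25)−A(0): 25 → Z
Q(16)−E(4): 12 → M
V(21)−E(4): 17 → R
F(5)−T(19): -14≡12 → M
O(14)−A(0): 14 → O

KZMRMO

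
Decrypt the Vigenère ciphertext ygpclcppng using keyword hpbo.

Repeat the key across the ciphertext: hpbohpbohp
y(24)−h(7): 17 → r
g(6)−p(15): -9≡17 → r
p(15)−b(1): 14 → o
c(2)−o(14): -12≡14 → o
l(11)−h(7): 4 → e
c(2)−p(15): -13≡13 → n
p(15)−b(1): 14 → o
p(15)−o(14): 1 → b
n(13)−h(7): 6 → g
g(6)−p(15): -9≡17 → r

rrooenobgr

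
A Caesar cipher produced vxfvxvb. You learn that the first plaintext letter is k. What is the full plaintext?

kmukmkq

From the crib: v(21)−k(10)=11, so the shift is 11.
Subtract 11 from each ciphertext letter:
v(21): 21−11=10 → k
x(23): 23−11=12 → m
f(5): 5−11=-6≡20 → u
v(21): 21−11=10 → k
x(23): 23−11=12 → m
v(21): 21−11=10 → k
b(1): 1−11=-10≡16 → q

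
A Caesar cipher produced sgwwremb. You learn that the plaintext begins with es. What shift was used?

From the crib: s(18)−e(4)=14, so the shift is 14.

14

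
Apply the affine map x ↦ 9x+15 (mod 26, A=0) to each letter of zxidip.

z(25): 9·25+15=240≡6 → g
x(23): 9·23+15=222≡14 → o
i(8): 9·8+15=87≡9 → j
d(3): 9·3+15=42≡16 → q
i(8): 9·8+15=87≡9 → j
p(15): 9·15+15=150≡20 → u

gojqju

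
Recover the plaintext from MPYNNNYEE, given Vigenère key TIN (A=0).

THLUFAFWR

Repeat the key across the ciphertext: TINTINTIN
M(12)−T(19): -7≡19 → T
P(15)−I(8): 7 → H
Y(24)−N(13): 11 → L
N(13)−T(19): -6≡20 → U
N(13)−I(8): 5 → F
N(13)−N(13): 0 → A
Y(24)−T(19): 5 → F
E(4)−I(8): -4≡22 → W
E(4)−N(13): -9≡17 → R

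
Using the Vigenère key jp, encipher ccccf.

lrlro

Repeat the key across the message: jpjpj
c(2)+j(9): 11 → l
c(2)+p(15): 17 → r
c(2)+j(9): 11 → l
c(2)+p(15): 17 → r
f(5)+j(9): 14 → o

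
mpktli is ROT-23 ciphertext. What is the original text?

m(12): 12−23=-11≡15 → p
p(15): 15−23=-8≡18 → s
k(10): 10−23=-13≡13 → n
t(19): 19−23=-4≡22 → w
l(11): 11−23=-12≡14 → o
i(8): 8−23=-15≡11 → l

psnwol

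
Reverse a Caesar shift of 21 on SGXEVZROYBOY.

S(18): 18−21=-3≡23 → X
G(6): 6−21=-15≡11 → L
X(23): 23−21=2 → C
E(4): 4−21=-17≡9 → J
V(21): 21−21=0 → A
Z(25): 25−21=4 → E
R(17): 17−21=-4≡22 → W
O(14): 14−21=-7≡19 → T
Y(24): 24−21=3 → D
B(1): 1−21=-20≡6 → G
O(14): 14−21=-7≡19 → T
Y(24): 24−21=3 → D

XLCJAEWTDGTD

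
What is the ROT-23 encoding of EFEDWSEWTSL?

BCBATPBTQPI

E(4): 4+23=27≡1 → B
F(5): 5+23=28≡2 → C
E(4): 4+23=27≡1 → B
D(3): 3+23=26≡0 → A
W(22): 22+23=45≡19 → T
S(18): 18+23=41≡15 → P
E(4): 4+23=27≡1 → B
W(22): 22+23=45≡19 → T
T(19): 19+23=42≡16 → Q
S(18): 18+23=41≡15 → P
L(11): 11+23=34≡8 → I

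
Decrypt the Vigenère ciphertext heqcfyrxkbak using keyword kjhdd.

xvjzcoiqhyqb

Repeat the key across the ciphertext: kjhddkjhddkj
h(7)−k(10): -3≡23 → x
e(4)−j(9): -5≡21 → v
q(16)−h(7): 9 → j
c(2)−d(3): -1≡25 → z
f(5)−d(3): 2 → c
y(24)−k(10): 14 → o
r(17)−j(9): 8 → i
x(23)−h(7): 16 → q
k(10)−d(3): 7 → h
b(1)−d(3): -2≡24 → y
a(0)−k(10): -10≡16 → q
k(10)−j(9): 1 → b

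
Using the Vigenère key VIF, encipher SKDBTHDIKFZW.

NSIWBMYQPAHB

Repeat the key across the message: VIFVIFVIFVIF
S(18)+V(21): 39≡13 → N
K(10)+I(8): 18 → S
D(3)+F(5): 8 → I
B(1)+V(21): 22 → W
T(19)+I(8): 27≡1 → B
H(7)+F(5): 12 → M
D(3)+V(21): 24 → Y
I(8)+I(8): 16 → Q
K(10)+F(5): 15 → P
F(5)+V(21): 26≡0 → A
Z(25)+I(8): 33≡7 → H
W(22)+F(5): 27≡1 → B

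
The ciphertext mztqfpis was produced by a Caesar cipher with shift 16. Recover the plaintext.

m(12): 12−16=-4≡22 → w
z(25): 25−16=9 → j
t(19): 19−16=3 → d
q(16): 16−16=0 → a
f(5): 5−16=-11≡15 → p
p(15): 15−16=-1≡25 → z
i(8): 8−16=-8≡18 → s
s(18): 18−16=2 → c

wjdapzsc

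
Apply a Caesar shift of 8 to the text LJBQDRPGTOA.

L(11): 11+8=19 → T
J(9): 9+8=17 → R
B(1): 1+8=9 → J
Q(16): 16+8=24 → Y
D(3): 3+8=11 → L
R(17): 17+8=25 → Z
P(15): 15+8=23 → X
G(6): 6+8=14 → O
T(19): 19+8=27≡1 → B
O(14): 14+8=22 → W
A(0): 0+8=8 → I

TRJYLZXOBWI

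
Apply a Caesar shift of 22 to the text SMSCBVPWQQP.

OIOYXRLSMML

S(18): 18+22=40≡14 → O
M(12): 12+22=34≡8 → I
S(18): 18+22=40≡14 → O
C(2): 2+22=24 → Y
B(1): 1+22=23 → X
V(21): 21+22=43≡17 → R
P(15): 15+22=37≡11 → L
W(22): 22+22=44≡18 → S
Q(16): 16+22=38≡12 → M
Q(16): 16+22=38≡12 → M
P(15): 15+22=37≡11 → L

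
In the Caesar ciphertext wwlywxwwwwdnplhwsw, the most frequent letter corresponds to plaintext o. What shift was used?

8

The most frequent ciphertext letter is w (appears 9 times).
w is position 22; o is position 14.
Shift = 8.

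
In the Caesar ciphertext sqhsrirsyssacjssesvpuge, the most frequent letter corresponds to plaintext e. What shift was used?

14

The most frequent ciphertext letter is s (appears 8 times).
s is position 18; e is position 4.
Shift = 14.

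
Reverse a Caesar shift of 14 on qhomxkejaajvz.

ctayjwqvmmvhl

q(16): 16−14=2 → c
h(7): 7−14=-7≡19 → t
o(14): 14−14=0 → a
m(12): 12−14=-2≡24 → y
x(23): 23−14=9 → j
k(10): 10−14=-4≡22 → w
e(4): 4−14=-10≡16 → q
j(9): 9−14=-5≡21 → v
a(0): 0−14=-14≡12 → m
a(0): 0−14=-14≡12 → m
j(9): 9−14=-5≡21 → v
v(21): 21−14=7 → h
z(25): 25−14=11 → l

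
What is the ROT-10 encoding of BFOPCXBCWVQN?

LPYZMHLMGFAX

B(1): 1+10=11 → L
F(5): 5+10=15 → P
O(14): 14+10=24 → Y
P(15): 15+10=25 → Z
C(2): 2+10=12 → M
X(23): 23+10=33≡7 → H
B(1): 1+10=11 → L
C(2): 2+10=12 → M
W(22): 22+10=32≡6 → G
V(21): 21+10=31≡5 → F
Q(16): 16+10=26≡0 → A
N(13): 13+10=23 → X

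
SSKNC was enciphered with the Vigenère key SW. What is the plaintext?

AWSRK

Repeat the key across the ciphertext: SWSWS
S(18)−S(18): 0 → A
S(18)−W(22): -4≡22 → W
K(10)−S(18): -8≡18 → S
N(13)−W(22): -9≡17 → R
C(2)−S(18): -16≡10 → K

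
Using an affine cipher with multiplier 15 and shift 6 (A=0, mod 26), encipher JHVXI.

J(9): 15·9+6=141≡11 → L
H(7): 15·7+6=111≡7 → H
V(21): 15·21+6=321≡9 → J
X(23): 15·23+6=351≡13 → N
I(8): 15·8+6=126≡22 → W

LHJNW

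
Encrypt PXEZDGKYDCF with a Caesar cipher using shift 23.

MUBWADHVAZC

P(15): 15+23=38≡12 → M
X(23): 23+23=46≡20 → U
E(4): 4+23=27≡1 → B
Z(25): 25+23=48≡22 → W
D(3): 3+23=26≡0 → A
G(6): 6+23=29≡3 → D
K(10): 10+23=33≡7 → H
Y(24): 24+23=47≡21 → V
D(3): 3+23=26≡0 → A
C(2): 2+23=25 → Z
F(5): 5+23=28≡2 → C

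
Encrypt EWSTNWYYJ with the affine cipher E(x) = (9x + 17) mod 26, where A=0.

E(4): 9·4+17=53≡1 → B
W(22): 9·22+17=215≡7 → H
S(18): 9·18+17=179≡23 → X
T(19): 9·19+17=188≡6 → G
N(13): 9·13+17=134≡4 → E
W(22): 9·22+17=215≡7 → H
Y(24): 9·24+17=233≡25 → Z
Y(24): 9·24+17=233≡25 → Z
J(9): 9·9+17=98≡20 → U

BHXGEHZZU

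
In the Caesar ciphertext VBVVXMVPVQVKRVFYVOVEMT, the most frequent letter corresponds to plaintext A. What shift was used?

The most frequent ciphertext letter is V (appears 9 times).
V is position 21; A is position 0.
Shift = 21.

21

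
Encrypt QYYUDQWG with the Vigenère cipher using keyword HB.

XZFVKRDH

Repeat the key across the message: HBHBHBHB
Q(16)+H(7): 23 → X
Y(24)+B(1): 25 → Z
Y(24)+H(7): 31≡5 → F
U(20)+B(1): 21 → V
D(3)+H(7): 10 → K
Q(16)+B(1): 17 → R
W(22)+H(7): 29≡3 → D
G(6)+B(1): 7 → H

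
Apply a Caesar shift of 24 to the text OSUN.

O(14): 14+24=38≡12 → M
S(18): 18+24=42≡16 → Q
U(20): 20+24=44≡18 → S
N(13): 13+24=37≡11 → L

MQSL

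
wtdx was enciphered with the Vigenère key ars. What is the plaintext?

wclx

Repeat the key across the ciphertext: arsa
w(22)−a(0): 22 → w
t(19)−r(17): 2 → c
d(3)−s(18): -15≡11 → l
x(23)−a(0): 23 → x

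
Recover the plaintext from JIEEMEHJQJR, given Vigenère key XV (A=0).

Repeat the key across the ciphertext: XVXVXVXVXVX
J(9)−X(23): -14≡12 → M
I(8)−V(21): -13≡13 → N
E(4)−X(23): -19≡7 → H
E(4)−V(21): -17≡9 → J
M(12)−X(23): -11≡15 → P
E(4)−V(21): -17≡9 → J
H(7)−X(23): -16≡10 → K
J(9)−V(21): -12≡14 → O
Q(16)−X(23): -7≡19 → T
J(9)−V(21): -12≡14 → O
R(17)−X(23): -6≡20 → U

MNHJPJKOTOU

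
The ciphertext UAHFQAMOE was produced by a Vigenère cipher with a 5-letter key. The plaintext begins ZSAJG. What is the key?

VIHWK

Subtract each crib letter from the matching ciphertext letter (mod 26):
U(20)−Z(25)=-5≡21 → V
A(0)−S(18)=-18≡8 → I
H(7)−A(0)=7 → H
F(5)−J(9)=-4≡22 → W
Q(16)−G(6)=10 → K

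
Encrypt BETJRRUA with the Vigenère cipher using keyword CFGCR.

DJZLITZG

Repeat the key across the message: CFGCRCFG
B(1)+C(2): 3 → D
E(4)+F(5): 9 → J
T(19)+G(6): 25 → Z
J(9)+C(2): 11 → L
R(17)+R(17): 34≡8 → I
R(17)+C(2): 19 → T
U(20)+F(5): 25 → Z
A(0)+G(6): 6 → G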